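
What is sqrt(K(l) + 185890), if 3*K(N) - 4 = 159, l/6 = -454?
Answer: sqrt(1673499)/3 ≈ 431.21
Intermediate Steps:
l = -2724 (l = 6*(-454) = -2724)
K(N) = 163/3 (K(N) = 4/3 + (1/3)*159 = 4/3 + 53 = 163/3)
sqrt(K(l) + 185890) = sqrt(163/3 + 185890) = sqrt(557833/3) = sqrt(1673499)/3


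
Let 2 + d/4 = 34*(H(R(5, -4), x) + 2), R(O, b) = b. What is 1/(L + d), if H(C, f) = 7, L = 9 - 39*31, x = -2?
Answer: 1/16 ≈ 0.062500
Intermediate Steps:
L = -1200 (L = 9 - 1209 = -1200)
d = 1216 (d = -8 + 4*(34*(7 + 2)) = -8 + 4*(34*9) = -8 + 4*306 = -8 + 1224 = 1216)
1/(L + d) = 1/(-1200 + 1216) = 1/16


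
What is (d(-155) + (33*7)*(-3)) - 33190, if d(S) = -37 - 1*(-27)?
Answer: -33893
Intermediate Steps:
d(S) = -10 (d(S) = -37 + 27 = -10)
(d(-155) + (33*7)*(-3)) - 33190 = (-10 + (33*7)*(-3)) - 33190 = (-10 + 231*(-3)) - 33190 = (-10 - 693) - 33190 = -703 - 33190 = -33893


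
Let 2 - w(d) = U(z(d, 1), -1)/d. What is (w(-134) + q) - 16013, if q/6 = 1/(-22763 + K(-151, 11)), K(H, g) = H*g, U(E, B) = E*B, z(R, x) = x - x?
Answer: -195526335/12212 ≈ -16011.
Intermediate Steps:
z(R, x) = 0
U(E, B) = B*E
w(d) = 2 (w(d) = 2 - (-1*0)/d = 2 - 0/d = 2 - 1*0 = 2 + 0 = 2)
q = -3/12212 (q = 6/(-22763 - 151*11) = 6/(-22763 - 1661) = 6/(-24424) = 6*(-1/24424) = -3/12212 ≈ -0.00024566)
(w(-134) + q) - 16013 = (2 - 3/12212) - 16013 = 24421/12212 - 16013 = -195526335/12212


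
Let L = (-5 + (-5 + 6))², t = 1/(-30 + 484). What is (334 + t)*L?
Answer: 1213096/227 ≈ 5344.0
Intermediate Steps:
t = 1/454 ≈ 0.0022026
L = 16 (L = (-5 + 1)² = (-4)² = 16)
(334 + t)*L = (334 + 1/454)*16 = (151637/454)*16 = 1213096/227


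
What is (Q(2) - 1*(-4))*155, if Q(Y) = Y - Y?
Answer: 620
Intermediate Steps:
Q(Y) = 0
(Q(2) - 1*(-4))*155 = (0 - 1*(-4))*155 = (0 + 4)*155 = 4*155 = 620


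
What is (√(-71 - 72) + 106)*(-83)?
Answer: -8798 - 83*I*√143 ≈ -8798.0 - 992.54*I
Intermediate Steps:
(√(-71 - 72) + 106)*(-83) = (√(-143) + 106)*(-83) = (I*√143 + 106)*(-83) = (106 + I*√143)*(-83) = -8798 - 83*I*√143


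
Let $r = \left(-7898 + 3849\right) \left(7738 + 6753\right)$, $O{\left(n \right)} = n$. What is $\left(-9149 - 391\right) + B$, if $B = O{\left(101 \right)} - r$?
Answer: $58664620$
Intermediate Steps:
$r = -58674059$ ($r = \left(-4049\right) 14491 = -58674059$)
$B = 58674160$ ($B = 101 - -58674059 = 101 + 58674059 = 58674160$)
$\left(-9149 - 391\right) + B = \left(-9149 - 391\right) + 58674160 = -9540 + 58674160 = 58664620$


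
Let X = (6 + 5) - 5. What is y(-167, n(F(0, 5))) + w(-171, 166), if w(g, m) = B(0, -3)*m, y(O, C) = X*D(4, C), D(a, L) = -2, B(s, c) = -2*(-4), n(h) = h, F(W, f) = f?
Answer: 1316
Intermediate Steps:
B(s, c) = 8
X = 6 (X = 11 - 5 = 6)
y(O, C) = -12 (y(O, C) = 6*(-2) = -12)
w(g, m) = 8*m
y(-167, n(F(0, 5))) + w(-171, 166) = -12 + 8*166 = -12 + 1328 = 1316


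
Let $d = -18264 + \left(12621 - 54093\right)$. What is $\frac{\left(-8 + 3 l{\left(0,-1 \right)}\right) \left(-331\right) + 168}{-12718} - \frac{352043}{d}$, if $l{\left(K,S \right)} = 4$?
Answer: $\frac{2273168845}{379861224} \approx 5.9842$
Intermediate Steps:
$d = -59736$ ($d = -18264 + \left(12621 - 54093\right) = -18264 - 41472 = -59736$)
$\frac{\left(-8 + 3 l{\left(0,-1 \right)}\right) \left(-331\right) + 168}{-12718} - \frac{352043}{d} = \frac{\left(-8 + 3 \cdot 4\right) \left(-331\right) + 168}{-12718} - \frac{352043}{-59736} = \left(\left(-8 + 12\right) \left(-331\right) + 168\right) \left(- \frac{1}{12718}\right) - - \frac{352043}{59736} = \left(4 \left(-331\right) + 168\right) \left(- \frac{1}{12718}\right) + \frac{352043}{59736} = \left(-1324 + 168\right) \left(- \frac{1}{12718}\right) + \frac{352043}{59736} = \left(-1156\right) \left(- \frac{1}{12718}\right) + \frac{352043}{59736} = \frac{578}{6359} + \frac{352043}{59736} = \frac{2273168845}{379861224}$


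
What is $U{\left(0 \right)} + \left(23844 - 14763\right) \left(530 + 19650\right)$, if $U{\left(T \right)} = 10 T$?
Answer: $183254580$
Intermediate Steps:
$U{\left(0 \right)} + \left(23844 - 14763\right) \left(530 + 19650\right) = 10 \cdot 0 + \left(23844 - 14763\right) \left(530 + 19650\right) = 0 + 9081 \cdot 20180 = 0 + 183254580 = 183254580$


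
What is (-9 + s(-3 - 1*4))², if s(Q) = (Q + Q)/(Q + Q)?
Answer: 64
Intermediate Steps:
s(Q) = 1 (s(Q) = (2*Q)/((2*Q)) = (2*Q)*(1/(2*Q)) = 1)
(-9 + s(-3 - 1*4))² = (-9 + 1)² = (-8)² = 64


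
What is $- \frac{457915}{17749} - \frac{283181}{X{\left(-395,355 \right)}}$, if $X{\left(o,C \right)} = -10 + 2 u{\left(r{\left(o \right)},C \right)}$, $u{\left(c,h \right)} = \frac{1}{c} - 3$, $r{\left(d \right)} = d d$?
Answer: $\frac{783066529163055}{44308568102} \approx 17673.0$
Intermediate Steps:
$r{\left(d \right)} = d^{2}$
$u{\left(c,h \right)} = -3 + \frac{1}{c}$
$X{\left(o,C \right)} = -16 + \frac{2}{o^{2}}$ ($X{\left(o,C \right)} = -10 + 2 \left(-3 + \frac{1}{o^{2}}\right) = -10 - \left(6 - \frac{2}{o^{2}}\right) = -16 + \frac{2}{o^{2}}$)
$- \frac{457915}{17749} - \frac{283181}{X{\left(-395,355 \right)}} = - \frac{457915}{17749} - \frac{283181}{-16 + \frac{2}{156025}} = - \frac{457915}{17749} - \frac{283181}{- \frac{2496398}{156025}} = - \frac{457915}{17749} - - \frac{44183315525}{2496398} = - \frac{457915}{17749} + \frac{44183315525}{2496398} = \frac{783066529163055}{44308568102}$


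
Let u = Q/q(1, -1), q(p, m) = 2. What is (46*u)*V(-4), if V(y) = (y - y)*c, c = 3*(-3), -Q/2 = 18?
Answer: 0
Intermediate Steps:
Q = -36 (Q = -2*18 = -36)
c = -9
u = -18 (u = -36/2 = -36*½ = -18)
V(y) = 0 (V(y) = (y - y)*(-9) = 0*(-9) = 0)
(46*u)*V(-4) = (46*(-18))*0 = -828*0 = 0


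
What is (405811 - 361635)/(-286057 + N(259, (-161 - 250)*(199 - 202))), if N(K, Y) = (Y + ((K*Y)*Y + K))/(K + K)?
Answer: 2080288/22325347 ≈ 0.093181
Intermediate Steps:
N(K, Y) = (K + Y + K*Y**2)/(2*K) (N(K, Y) = (Y + (K*Y**2 + K))/((2*K)) = (Y + (K + K*Y**2))*(1/(2*K)) = (K + Y + K*Y**2)*(1/(2*K)) = (K + Y + K*Y**2)/(2*K))
(405811 - 361635)/(-286057 + N(259, (-161 - 250)*(199 - 202))) = (405811 - 361635)/(-286057 + (1/2)*((-161 - 250)*(199 - 202) + 259*(1 + ((-161 - 250)*(199 - 202))**2))/259) = 44176/(-286057 + (1/2)*(1/259)*(-411*(-3) + 259*(1 + (-411*(-3))**2))) = 44176/(-286057 + (1/2)*(1/259)*(1233 + 259*(1 + 1233**2))) = 44176/(-286057 + (1/2)*(1/259)*(1233 + 259*(1 + 1520289))) = 44176/(-286057 + (1/2)*(1/259)*(1233 + 259*1520290)) = 44176/(-286057 + (1/2)*(1/259)*(1233 + 393755110)) = 44176/(-286057 + (1/2)*(1/259)*393756343) = 44176/(-286057 + 393756343/518) = 44176/(245578817/518) = 44176*(518/245578817) = 2080288/22325347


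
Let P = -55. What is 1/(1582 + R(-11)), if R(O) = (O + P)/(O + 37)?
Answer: 13/20533 ≈ 0.00063313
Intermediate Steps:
R(O) = (-55 + O)/(37 + O) (R(O) = (O - 55)/(O + 37) = (-55 + O)/(37 + O))
1/(1582 + R(-11)) = 1/(1582 + (-55 - 11)/(37 - 11)) = 1/(1582 - 66/26) = 1/(1582 + (1/26)*(-66)) = 1/(1582 - 33/13) = 1/(20533/13) = 13/20533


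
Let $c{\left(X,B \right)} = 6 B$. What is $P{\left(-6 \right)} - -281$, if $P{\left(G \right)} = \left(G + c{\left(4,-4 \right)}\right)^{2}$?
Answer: $1181$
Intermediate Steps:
$P{\left(G \right)} = \left(-24 + G\right)^{2}$ ($P{\left(G \right)} = \left(G + 6 \left(-4\right)\right)^{2} = \left(G - 24\right)^{2} = \left(-24 + G\right)^{2}$)
$P{\left(-6 \right)} - -281 = \left(-24 - 6\right)^{2} - -281 = \left(-30\right)^{2} + 281 = 900 + 281 = 1181$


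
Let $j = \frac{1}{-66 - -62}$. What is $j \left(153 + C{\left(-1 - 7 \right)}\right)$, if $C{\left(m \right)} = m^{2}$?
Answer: $- \frac{217}{4} \approx -54.25$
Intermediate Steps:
$j = - \frac{1}{4}$ ($j = \frac{1}{-66 + 62} = \frac{1}{-4} = - \frac{1}{4} \approx -0.25$)
$j \left(153 + C{\left(-1 - 7 \right)}\right) = - \frac{153 + \left(-1 - 7\right)^{2}}{4} = - \frac{153 + \left(-8\right)^{2}}{4} = - \frac{153 + 64}{4} = \left(- \frac{1}{4}\right) 217 = - \frac{217}{4}$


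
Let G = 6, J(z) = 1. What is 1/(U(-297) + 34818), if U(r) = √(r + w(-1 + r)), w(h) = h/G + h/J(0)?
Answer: 52227/1818440653 - I*√5802/3636881306 ≈ 2.8721e-5 - 2.0944e-8*I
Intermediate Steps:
w(h) = 7*h/6 (w(h) = h/6 + h/1 = h*(⅙) + h*1 = h/6 + h = 7*h/6)
U(r) = √(-7/6 + 13*r/6) (U(r) = √(r + 7*(-1 + r)/6) = √(r + (-7/6 + 7*r/6)) = √(-7/6 + 13*r/6))
1/(U(-297) + 34818) = 1/(√(-42 + 78*(-297))/6 + 34818) = 1/(√(-42 - 23166)/6 + 34818) = 1/(√(-23208)/6 + 34818) = 1/((2*I*√5802)/6 + 34818) = 1/(I*√5802/3 + 34818) = 1/(34818 + I*√5802/3)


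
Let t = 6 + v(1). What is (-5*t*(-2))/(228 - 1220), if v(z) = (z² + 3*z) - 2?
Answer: -5/62 ≈ -0.080645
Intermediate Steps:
v(z) = -2 + z² + 3*z
t = 8 (t = 6 + (-2 + 1² + 3*1) = 6 + (-2 + 1 + 3) = 6 + 2 = 8)
(-5*t*(-2))/(228 - 1220) = (-5*8*(-2))/(228 - 1220) = (-40*(-2))/(-992) = -1/992*80 = -5/62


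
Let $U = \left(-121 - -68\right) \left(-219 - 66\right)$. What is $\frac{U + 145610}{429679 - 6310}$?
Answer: $\frac{160715}{423369} \approx 0.37961$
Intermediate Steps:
$U = 15105$ ($U = \left(-121 + 68\right) \left(-285\right) = \left(-53\right) \left(-285\right) = 15105$)
$\frac{U + 145610}{429679 - 6310} = \frac{15105 + 145610}{429679 - 6310} = \frac{160715}{423369}$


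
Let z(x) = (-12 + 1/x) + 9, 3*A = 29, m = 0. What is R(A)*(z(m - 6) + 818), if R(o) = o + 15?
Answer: 180893/9 ≈ 20099.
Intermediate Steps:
A = 29/3 (A = (⅓)*29 = 29/3 ≈ 9.6667)
z(x) = -3 + 1/x
R(o) = 15 + o
R(A)*(z(m - 6) + 818) = (15 + 29/3)*((-3 + 1/(0 - 6)) + 818) = 74*((-3 + 1/(-6)) + 818)/3 = 74*((-3 - ⅙) + 818)/3 = 74*(-19/6 + 818)/3 = (74/3)*(4889/6) = 180893/9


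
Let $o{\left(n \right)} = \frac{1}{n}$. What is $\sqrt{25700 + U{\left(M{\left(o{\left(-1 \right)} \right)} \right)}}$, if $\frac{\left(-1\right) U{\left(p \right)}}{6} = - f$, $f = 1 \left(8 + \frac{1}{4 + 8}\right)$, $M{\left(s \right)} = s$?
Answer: $\frac{\sqrt{102994}}{2} \approx 160.46$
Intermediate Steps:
$f = \frac{97}{12}$ ($f = 1 \left(8 + \frac{1}{12}\right) = 1 \cdot \frac{97}{12} = \frac{97}{12} \approx 8.0833$)
$U{\left(p \right)} = \frac{97}{2}$ ($U{\left(p \right)} = - 6 \left(\left(-1\right) \frac{97}{12}\right) = \left(-6\right) \left(- \frac{97}{12}\right) = \frac{97}{2}$)
$\sqrt{25700 + U{\left(M{\left(o{\left(-1 \right)} \right)} \right)}} = \sqrt{25700 + \frac{97}{2}} = \sqrt{\frac{51497}{2}} = \frac{\sqrt{102994}}{2}$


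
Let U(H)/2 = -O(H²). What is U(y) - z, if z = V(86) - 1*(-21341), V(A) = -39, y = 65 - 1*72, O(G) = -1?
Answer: -21300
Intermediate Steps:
y = -7 (y = 65 - 72 = -7)
U(H) = 2 (U(H) = 2*(-1*(-1)) = 2*1 = 2)
z = 21302 (z = -39 - 1*(-21341) = -39 + 21341 = 21302)
U(y) - z = 2 - 1*21302 = 2 - 21302 = -21300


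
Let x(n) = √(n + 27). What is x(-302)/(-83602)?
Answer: -5*I*√11/83602 ≈ -0.00019836*I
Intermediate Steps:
x(n) = √(27 + n)
x(-302)/(-83602) = √(27 - 302)/(-83602) = √(-275)*(-1/83602) = (5*I*√11)*(-1/83602) = -5*I*√11/83602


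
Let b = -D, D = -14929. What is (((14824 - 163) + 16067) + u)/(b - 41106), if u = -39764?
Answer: 9036/26177 ≈ 0.34519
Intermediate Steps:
b = 14929 (b = -1*(-14929) = 14929)
(((14824 - 163) + 16067) + u)/(b - 41106) = (((14824 - 163) + 16067) - 39764)/(14929 - 41106) = ((14661 + 16067) - 39764)/(-26177) = (30728 - 39764)*(-1/26177) = -9036*(-1/26177) = 9036/26177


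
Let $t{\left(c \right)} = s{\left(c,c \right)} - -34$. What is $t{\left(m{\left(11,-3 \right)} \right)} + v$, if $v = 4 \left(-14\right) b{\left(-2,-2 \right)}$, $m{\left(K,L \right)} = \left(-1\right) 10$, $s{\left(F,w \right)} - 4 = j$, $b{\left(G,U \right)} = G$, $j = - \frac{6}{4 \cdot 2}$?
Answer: $\frac{597}{4} \approx 149.25$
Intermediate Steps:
$j = - \frac{3}{4}$ ($j = - \frac{6}{8} = \left(-6\right) \frac{1}{8} = - \frac{3}{4} \approx -0.75$)
$s{\left(F,w \right)} = \frac{13}{4}$ ($s{\left(F,w \right)} = 4 - \frac{3}{4} = \frac{13}{4}$)
$m{\left(K,L \right)} = -10$
$t{\left(c \right)} = \frac{149}{4}$ ($t{\left(c \right)} = \frac{13}{4} - -34 = \frac{13}{4} + 34 = \frac{149}{4}$)
$v = 112$ ($v = 4 \left(-14\right) \left(-2\right) = \left(-56\right) \left(-2\right) = 112$)
$t{\left(m{\left(11,-3 \right)} \right)} + v = \frac{149}{4} + 112 = \frac{597}{4}$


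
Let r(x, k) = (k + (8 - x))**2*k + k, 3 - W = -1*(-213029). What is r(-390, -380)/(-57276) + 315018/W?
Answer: 93928864/138650877 ≈ 0.67745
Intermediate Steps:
W = -213026 (W = 3 - (-1)*(-213029) = 3 - 1*213029 = 3 - 213029 = -213026)
r(x, k) = k + k*(8 + k - x)**2 (r(x, k) = (8 + k - x)**2*k + k = k*(8 + k - x)**2 + k = k + k*(8 + k - x)**2)
r(-390, -380)/(-57276) + 315018/W = -380*(1 + (8 - 380 - 1*(-390))**2)/(-57276) + 315018/(-213026) = -380*(1 + (8 - 380 + 390)**2)*(-1/57276) + 315018*(-1/213026) = -380*(1 + 18**2)*(-1/57276) - 14319/9683 = -380*(1 + 324)*(-1/57276) - 14319/9683 = -380*325*(-1/57276) - 14319/9683 = -123500*(-1/57276) - 14319/9683 = 30875/14319 - 14319/9683 = 93928864/138650877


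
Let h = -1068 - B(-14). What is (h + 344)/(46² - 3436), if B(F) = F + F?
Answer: 29/55 ≈ 0.52727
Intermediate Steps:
B(F) = 2*F
h = -1040 (h = -1068 - 2*(-14) = -1068 - 1*(-28) = -1068 + 28 = -1040)
(h + 344)/(46² - 3436) = (-1040 + 344)/(46² - 3436) = -696/(2116 - 3436) = -696/(-1320) = -696*(-1/1320) = 29/55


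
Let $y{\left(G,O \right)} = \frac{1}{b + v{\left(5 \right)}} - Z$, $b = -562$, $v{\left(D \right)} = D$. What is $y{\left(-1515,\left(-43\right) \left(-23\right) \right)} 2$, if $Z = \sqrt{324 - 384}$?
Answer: $- \frac{2}{557} - 4 i \sqrt{15} \approx -0.0035907 - 15.492 i$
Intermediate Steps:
$Z = 2 i \sqrt{15}$ ($Z = \sqrt{324 - 384} = \sqrt{-60} = 2 i \sqrt{15} \approx 7.746 i$)
$y{\left(G,O \right)} = - \frac{1}{557} - 2 i \sqrt{15}$ ($y{\left(G,O \right)} = \frac{1}{-562 + 5} - 2 i \sqrt{15} = \frac{1}{-557} - 2 i \sqrt{15} = - \frac{1}{557} - 2 i \sqrt{15}$)
$y{\left(-1515,\left(-43\right) \left(-23\right) \right)} 2 = \left(- \frac{1}{557} - 2 i \sqrt{15}\right) 2 = - \frac{2}{557} - 4 i \sqrt{15}$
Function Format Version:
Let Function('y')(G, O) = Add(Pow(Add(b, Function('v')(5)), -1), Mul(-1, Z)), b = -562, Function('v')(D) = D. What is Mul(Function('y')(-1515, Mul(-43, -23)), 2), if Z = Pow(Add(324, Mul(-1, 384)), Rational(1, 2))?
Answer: Add(Rational(-2, 557), Mul(-4, I, Pow(15, Rational(1, 2)))) ≈ Add(-0.0035907, Mul(-15.492, I))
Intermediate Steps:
Z = Mul(2, I, Pow(15, Rational(1, 2))) (Z = Pow(Add(324, -384), Rational(1, 2)) = Pow(-60, Rational(1, 2)) = Mul(2, I, Pow(15, Rational(1, 2))) ≈ Mul(7.7460, I))
Function('y')(G, O) = Add(Rational(-1, 557), Mul(-2, I, Pow(15, Rational(1, 2)))) (Function('y')(G, O) = Add(Pow(Add(-562, 5), -1), Mul(-1, Mul(2, I, Pow(15, Rational(1, 2))))) = Add(Pow(-557, -1), Mul(-2, I, Pow(15, Rational(1, 2)))) = Add(Rational(-1, 557), Mul(-2, I, Pow(15, Rational(1, 2)))))
Mul(Function('y')(-1515, Mul(-43, -23)), 2) = Mul(Add(Rational(-1, 557), Mul(-2, I, Pow(15, Rational(1, 2)))), 2) = Add(Rational(-2, 557), Mul(-4, I, Pow(15, Rational(1, 2))))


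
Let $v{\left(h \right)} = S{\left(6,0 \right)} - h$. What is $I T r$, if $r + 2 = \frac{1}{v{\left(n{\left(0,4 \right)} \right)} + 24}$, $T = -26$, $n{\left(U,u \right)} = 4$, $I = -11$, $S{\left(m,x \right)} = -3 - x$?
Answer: $- \frac{9438}{17} \approx -555.18$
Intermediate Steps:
$v{\left(h \right)} = -3 - h$ ($v{\left(h \right)} = \left(-3 - 0\right) - h = \left(-3 + 0\right) - h = -3 - h$)
$r = - \frac{33}{17}$ ($r = -2 + \frac{1}{\left(-3 - 4\right) + 24} = -2 + \frac{1}{-7 + 24} = -2 + \frac{1}{17} = - \frac{33}{17} \approx -1.9412$)
$I T r = \left(-11\right) \left(-26\right) \left(- \frac{33}{17}\right) = 286 \left(- \frac{33}{17}\right) = - \frac{9438}{17}$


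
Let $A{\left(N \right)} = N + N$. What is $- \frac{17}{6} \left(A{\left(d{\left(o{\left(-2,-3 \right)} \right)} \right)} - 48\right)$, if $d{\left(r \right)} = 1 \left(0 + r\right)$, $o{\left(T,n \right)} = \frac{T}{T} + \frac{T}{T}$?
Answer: $\frac{374}{3} \approx 124.67$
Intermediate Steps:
$o{\left(T,n \right)} = 2$ ($o{\left(T,n \right)} = 1 + 1 = 2$)
$d{\left(r \right)} = r$ ($d{\left(r \right)} = 1 r = r$)
$A{\left(N \right)} = 2 N$
$- \frac{17}{6} \left(A{\left(d{\left(o{\left(-2,-3 \right)} \right)} \right)} - 48\right) = - \frac{17}{6} \left(2 \cdot 2 - 48\right) = \left(-17\right) \frac{1}{6} \left(4 - 48\right) = \left(- \frac{17}{6}\right) \left(-44\right) = \frac{374}{3}$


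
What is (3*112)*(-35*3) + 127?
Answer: -35153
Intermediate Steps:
(3*112)*(-35*3) + 127 = 336*(-105) + 127 = -35280 + 127 = -35153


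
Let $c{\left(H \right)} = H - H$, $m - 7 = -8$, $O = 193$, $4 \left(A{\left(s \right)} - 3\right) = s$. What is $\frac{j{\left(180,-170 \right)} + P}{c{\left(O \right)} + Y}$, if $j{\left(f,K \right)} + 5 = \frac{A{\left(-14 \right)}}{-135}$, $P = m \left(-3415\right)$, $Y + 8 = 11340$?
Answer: $\frac{920701}{3059640} \approx 0.30092$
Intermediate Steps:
$A{\left(s \right)} = 3 + \frac{s}{4}$
$m = -1$ ($m = 7 - 8 = -1$)
$Y = 11332$ ($Y = -8 + 11340 = 11332$)
$P = 3415$ ($P = \left(-1\right) \left(-3415\right) = 3415$)
$j{\left(f,K \right)} = - \frac{1349}{270}$ ($j{\left(f,K \right)} = -5 + \frac{3 + \frac{1}{4} \left(-14\right)}{-135} = -5 + \left(3 - \frac{7}{2}\right) \left(- \frac{1}{135}\right) = -5 - - \frac{1}{270} = -5 + \frac{1}{270} = - \frac{1349}{270}$)
$c{\left(H \right)} = 0$
$\frac{j{\left(180,-170 \right)} + P}{c{\left(O \right)} + Y} = \frac{- \frac{1349}{270} + 3415}{0 + 11332} = \frac{920701}{270 \cdot 11332} = \frac{920701}{270} \cdot \frac{1}{11332} = \frac{920701}{3059640}$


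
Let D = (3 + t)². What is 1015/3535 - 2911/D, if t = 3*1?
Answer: -292967/3636 ≈ -80.574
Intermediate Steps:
t = 3
D = 36 (D = (3 + 3)² = 6² = 36)
1015/3535 - 2911/D = 1015/3535 - 2911/36 = 1015*(1/3535) - 2911*1/36 = 29/101 - 2911/36 = -292967/3636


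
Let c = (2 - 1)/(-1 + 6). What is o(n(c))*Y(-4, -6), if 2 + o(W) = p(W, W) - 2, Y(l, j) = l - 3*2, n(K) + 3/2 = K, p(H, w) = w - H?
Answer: 40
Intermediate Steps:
c = ⅕ (c = 1/5 = 1*(⅕) = ⅕ ≈ 0.20000)
n(K) = -3/2 + K
Y(l, j) = -6 + l (Y(l, j) = l - 6 = -6 + l)
o(W) = -4 (o(W) = -2 + ((W - W) - 2) = -2 + (0 - 2) = -2 - 2 = -4)
o(n(c))*Y(-4, -6) = -4*(-6 - 4) = -4*(-10) = 40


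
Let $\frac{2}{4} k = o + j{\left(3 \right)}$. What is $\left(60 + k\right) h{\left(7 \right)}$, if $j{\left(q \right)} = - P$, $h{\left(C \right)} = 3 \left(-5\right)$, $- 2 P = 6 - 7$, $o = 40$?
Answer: $-2085$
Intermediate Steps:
$P = \frac{1}{2}$ ($P = - \frac{6 - 7}{2} = \left(- \frac{1}{2}\right) \left(-1\right) = \frac{1}{2} \approx 0.5$)
$h{\left(C \right)} = -15$
$j{\left(q \right)} = - \frac{1}{2}$ ($j{\left(q \right)} = \left(-1\right) \frac{1}{2} = - \frac{1}{2}$)
$k = 79$ ($k = 2 \left(40 - \frac{1}{2}\right) = 2 \cdot \frac{79}{2} = 79$)
$\left(60 + k\right) h{\left(7 \right)} = \left(60 + 79\right) \left(-15\right) = 139 \left(-15\right) = -2085$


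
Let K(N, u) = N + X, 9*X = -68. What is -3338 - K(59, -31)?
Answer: -30505/9 ≈ -3389.4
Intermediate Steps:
X = -68/9 (X = (⅑)*(-68) = -68/9 ≈ -7.5556)
K(N, u) = -68/9 + N (K(N, u) = N - 68/9 = -68/9 + N)
-3338 - K(59, -31) = -3338 - (-68/9 + 59) = -3338 - 1*463/9 = -3338 - 463/9 = -30505/9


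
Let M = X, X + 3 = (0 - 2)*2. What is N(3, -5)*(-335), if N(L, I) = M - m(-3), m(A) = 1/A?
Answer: 6700/3 ≈ 2233.3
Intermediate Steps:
X = -7 (X = -3 + (0 - 2)*2 = -3 - 2*2 = -3 - 4 = -7)
M = -7
N(L, I) = -20/3 (N(L, I) = -7 - 1/(-3) = -7 - 1*(-⅓) = -7 + ⅓ = -20/3)
N(3, -5)*(-335) = -20/3*(-335) = 6700/3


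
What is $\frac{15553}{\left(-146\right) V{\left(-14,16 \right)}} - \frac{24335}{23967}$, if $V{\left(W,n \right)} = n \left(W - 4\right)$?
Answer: $- \frac{8030609}{12441536} \approx -0.64547$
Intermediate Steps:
$V{\left(W,n \right)} = n \left(-4 + W\right)$
$\frac{15553}{\left(-146\right) V{\left(-14,16 \right)}} - \frac{24335}{23967} = \frac{15553}{\left(-146\right) 16 \left(-4 - 14\right)} - \frac{24335}{23967} = \frac{15553}{\left(-146\right) 16 \left(-18\right)} - \frac{24335}{23967} = \frac{15553}{\left(-146\right) \left(-288\right)} - \frac{24335}{23967} = \frac{15553}{42048} - \frac{24335}{23967} = - \frac{8030609}{12441536}$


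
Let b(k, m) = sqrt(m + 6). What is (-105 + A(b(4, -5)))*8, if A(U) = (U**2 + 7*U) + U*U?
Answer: -768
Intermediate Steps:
b(k, m) = sqrt(6 + m)
A(U) = 2*U**2 + 7*U (A(U) = (U**2 + 7*U) + U**2 = 2*U**2 + 7*U)
(-105 + A(b(4, -5)))*8 = (-105 + sqrt(6 - 5)*(7 + 2*sqrt(6 - 5)))*8 = (-105 + sqrt(1)*(7 + 2*sqrt(1)))*8 = (-105 + 1*(7 + 2*1))*8 = (-105 + 1*(7 + 2))*8 = (-105 + 1*9)*8 = (-105 + 9)*8 = -96*8 = -768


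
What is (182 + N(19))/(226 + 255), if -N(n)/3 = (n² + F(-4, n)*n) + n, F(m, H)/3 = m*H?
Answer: 926/37 ≈ 25.027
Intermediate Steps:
F(m, H) = 3*H*m (F(m, H) = 3*(m*H) = 3*(H*m) = 3*H*m)
N(n) = -3*n + 33*n² (N(n) = -3*((n² + (3*n*(-4))*n) + n) = -3*((n² + (-12*n)*n) + n) = -3*((n² - 12*n²) + n) = -3*(-11*n² + n) = -3*(n - 11*n²) = -3*n + 33*n²)
(182 + N(19))/(226 + 255) = (182 + 3*19*(-1 + 11*19))/(226 + 255) = (182 + 3*19*(-1 + 209))/481 = (182 + 3*19*208)*(1/481) = (182 + 11856)*(1/481) = 12038*(1/481) = 926/37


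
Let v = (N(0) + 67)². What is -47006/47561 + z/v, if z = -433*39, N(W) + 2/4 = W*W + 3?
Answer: -4120853354/918926081 ≈ -4.4844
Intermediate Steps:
N(W) = 5/2 + W² (N(W) = -½ + (W*W + 3) = -½ + (W² + 3) = -½ + (3 + W²) = 5/2 + W²)
z = -16887
v = 19321/4 (v = ((5/2 + 0²) + 67)² = ((5/2 + 0) + 67)² = (5/2 + 67)² = (139/2)² = 19321/4 ≈ 4830.3)
-47006/47561 + z/v = -47006/47561 - 16887/19321/4 = -47006*1/47561 - 16887*4/19321 = -47006/47561 - 67548/19321 = -4120853354/918926081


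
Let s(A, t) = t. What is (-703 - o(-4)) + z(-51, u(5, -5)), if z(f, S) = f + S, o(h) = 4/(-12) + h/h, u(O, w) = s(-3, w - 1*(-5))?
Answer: -2264/3 ≈ -754.67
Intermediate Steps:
u(O, w) = 5 + w (u(O, w) = w - 1*(-5) = w + 5 = 5 + w)
o(h) = ⅔ (o(h) = 4*(-1/12) + 1 = -⅓ + 1 = ⅔)
z(f, S) = S + f
(-703 - o(-4)) + z(-51, u(5, -5)) = (-703 - 1*⅔) + ((5 - 5) - 51) = (-703 - ⅔) + (0 - 51) = -2111/3 - 51 = -2264/3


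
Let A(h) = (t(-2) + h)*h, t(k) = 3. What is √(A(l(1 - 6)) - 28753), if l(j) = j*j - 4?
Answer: I*√28249 ≈ 168.07*I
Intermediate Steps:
l(j) = -4 + j² (l(j) = j² - 4 = -4 + j²)
A(h) = h*(3 + h) (A(h) = (3 + h)*h = h*(3 + h))
√(A(l(1 - 6)) - 28753) = √((-4 + (1 - 6)²)*(3 + (-4 + (1 - 6)²)) - 28753) = √((-4 + (-5)²)*(3 + (-4 + (-5)²)) - 28753) = √((-4 + 25)*(3 + (-4 + 25)) - 28753) = √(21*(3 + 21) - 28753) = √(21*24 - 28753) = √(504 - 28753) = √(-28249) = I*√28249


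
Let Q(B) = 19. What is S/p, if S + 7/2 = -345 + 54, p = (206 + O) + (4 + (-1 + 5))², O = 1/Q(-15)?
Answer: -11191/10262 ≈ -1.0905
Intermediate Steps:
O = 1/19 ≈ 0.052632
p = 5131/19 (p = (206 + 1/19) + (4 + (-1 + 5))² = 3915/19 + (4 + 4)² = 3915/19 + 8² = 3915/19 + 64 = 5131/19 ≈ 270.05)
S = -589/2 (S = -7/2 + (-345 + 54) = -7/2 - 291 = -589/2 ≈ -294.50)
S/p = -589/(2*5131/19) = -589/2*19/5131 = -11191/10262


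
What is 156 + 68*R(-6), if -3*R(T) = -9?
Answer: 360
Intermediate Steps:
R(T) = 3 (R(T) = -⅓*(-9) = 3)
156 + 68*R(-6) = 156 + 68*3 = 156 + 204 = 360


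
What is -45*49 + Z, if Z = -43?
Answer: -2248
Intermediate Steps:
-45*49 + Z = -45*49 - 43 = -2205 - 43 = -2248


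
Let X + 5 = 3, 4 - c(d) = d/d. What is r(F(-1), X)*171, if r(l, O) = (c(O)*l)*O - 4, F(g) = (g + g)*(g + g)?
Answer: -4788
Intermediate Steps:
c(d) = 3 (c(d) = 4 - d/d = 4 - 1*1 = 4 - 1 = 3)
X = -2 (X = -5 + 3 = -2)
F(g) = 4*g² (F(g) = (2*g)*(2*g) = 4*g²)
r(l, O) = -4 + 3*O*l (r(l, O) = (3*l)*O - 4 = 3*O*l - 4 = -4 + 3*O*l)
r(F(-1), X)*171 = (-4 + 3*(-2)*(4*(-1)²))*171 = (-4 + 3*(-2)*(4*1))*171 = (-4 + 3*(-2)*4)*171 = (-4 - 24)*171 = -28*171 = -4788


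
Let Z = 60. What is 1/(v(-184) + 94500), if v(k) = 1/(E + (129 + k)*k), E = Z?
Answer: 10180/962010001 ≈ 1.0582e-5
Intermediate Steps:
E = 60
v(k) = 1/(60 + k*(129 + k)) (v(k) = 1/(60 + (129 + k)*k) = 1/(60 + k*(129 + k)))
1/(v(-184) + 94500) = 1/(1/(60 + (-184)² + 129*(-184)) + 94500) = 1/(1/(60 + 33856 - 23736) + 94500) = 1/(1/10180 + 94500) = 1/(962010001/10180) = 10180/962010001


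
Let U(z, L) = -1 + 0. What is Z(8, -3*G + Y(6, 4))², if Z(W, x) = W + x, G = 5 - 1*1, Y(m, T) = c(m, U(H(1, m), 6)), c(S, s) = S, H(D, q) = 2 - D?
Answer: 4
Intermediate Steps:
U(z, L) = -1
Y(m, T) = m
G = 4 (G = 5 - 1 = 4)
Z(8, -3*G + Y(6, 4))² = (8 + (-3*4 + 6))² = (8 + (-12 + 6))² = (8 - 6)² = 2² = 4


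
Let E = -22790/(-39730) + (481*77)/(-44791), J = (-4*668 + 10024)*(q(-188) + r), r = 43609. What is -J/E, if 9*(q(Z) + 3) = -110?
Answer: 8020507762560431/6337872 ≈ 1.2655e+9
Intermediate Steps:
q(Z) = -137/9 (q(Z) = -3 + (1/9)*(-110) = -3 - 110/9 = -137/9)
J = 2884513088/9 (J = (-4*668 + 10024)*(-137/9 + 43609) = (-2672 + 10024)*(392344/9) = 7352*(392344/9) = 2884513088/9 ≈ 3.2050e+8)
E = -45069312/177954643 (E = -22790*(-1/39730) + 37037*(-1/44791) = 2279/3973 - 37037/44791 = -45069312/177954643 ≈ -0.25326)
-J/E = -2884513088/(9*(-45069312/177954643)) = -2884513088*(-177954643)/(9*45069312) = -1*(-8020507762560431/6337872) = 8020507762560431/6337872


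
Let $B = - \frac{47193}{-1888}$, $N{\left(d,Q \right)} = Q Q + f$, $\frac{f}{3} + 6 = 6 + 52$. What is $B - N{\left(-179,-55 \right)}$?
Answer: $- \frac{5958535}{1888} \approx -3156.0$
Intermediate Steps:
$f = 156$ ($f = -18 + 3 \left(6 + 52\right) = -18 + 3 \cdot 58 = -18 + 174 = 156$)
$N{\left(d,Q \right)} = 156 + Q^{2}$ ($N{\left(d,Q \right)} = Q Q + 156 = Q^{2} + 156 = 156 + Q^{2}$)
$B = \frac{47193}{1888}$ ($B = \left(-47193\right) \left(- \frac{1}{1888}\right) = \frac{47193}{1888} \approx 24.996$)
$B - N{\left(-179,-55 \right)} = \frac{47193}{1888} - \left(156 + \left(-55\right)^{2}\right) = \frac{47193}{1888} - \left(156 + 3025\right) = \frac{47193}{1888} - 3181 = - \frac{5958535}{1888}$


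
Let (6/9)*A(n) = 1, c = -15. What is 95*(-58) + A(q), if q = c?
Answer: -11017/2 ≈ -5508.5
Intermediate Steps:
q = -15
A(n) = 3/2 (A(n) = (3/2)*1 = 3/2)
95*(-58) + A(q) = 95*(-58) + 3/2 = -5510 + 3/2 = -11017/2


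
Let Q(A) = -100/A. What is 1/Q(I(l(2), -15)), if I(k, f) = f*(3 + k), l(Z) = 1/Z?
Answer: 21/40 ≈ 0.52500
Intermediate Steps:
1/Q(I(l(2), -15)) = 1/(-100*(-1/(15*(3 + 1/2)))) = 1/(-100*(-1/(15*(3 + ½)))) = 1/(-100/((-15*7/2))) = 1/(-100/(-105/2)) = 1/(-100*(-2/105)) = 1/(40/21) = 21/40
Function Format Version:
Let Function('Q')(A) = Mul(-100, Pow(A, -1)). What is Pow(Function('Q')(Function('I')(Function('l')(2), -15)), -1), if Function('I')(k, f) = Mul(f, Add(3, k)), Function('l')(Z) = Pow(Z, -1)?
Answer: Rational(21, 40) ≈ 0.52500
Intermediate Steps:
Pow(Function('Q')(Function('I')(Function('l')(2), -15)), -1) = Pow(Mul(-100, Pow(Mul(-15, Add(3, Pow(2, -1))), -1)), -1) = Pow(Mul(-100, Pow(Mul(-15, Add(3, Rational(1, 2))), -1)), -1) = Pow(Mul(-100, Pow(Mul(-15, Rational(7, 2)), -1)), -1) = Pow(Mul(-100, Pow(Rational(-105, 2), -1)), -1) = Pow(Mul(-100, Rational(-2, 105)), -1) = Pow(Rational(40, 21), -1) = Rational(21, 40)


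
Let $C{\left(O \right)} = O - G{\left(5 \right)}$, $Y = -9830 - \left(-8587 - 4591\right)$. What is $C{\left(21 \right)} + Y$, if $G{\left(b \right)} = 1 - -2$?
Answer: $3366$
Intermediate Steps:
$G{\left(b \right)} = 3$ ($G{\left(b \right)} = 1 + 2 = 3$)
$Y = 3348$ ($Y = -9830 - -13178 = -9830 + 13178 = 3348$)
$C{\left(O \right)} = -3 + O$ ($C{\left(O \right)} = O - 3 = -3 + O$)
$C{\left(21 \right)} + Y = \left(-3 + 21\right) + 3348 = 18 + 3348 = 3366$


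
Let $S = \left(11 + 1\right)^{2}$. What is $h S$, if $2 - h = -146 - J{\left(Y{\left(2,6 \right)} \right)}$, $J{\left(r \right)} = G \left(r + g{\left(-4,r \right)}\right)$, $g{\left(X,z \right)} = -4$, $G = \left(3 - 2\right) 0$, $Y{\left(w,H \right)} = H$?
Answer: $21312$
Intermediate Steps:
$G = 0$ ($G = 1 \cdot 0 = 0$)
$J{\left(r \right)} = 0$ ($J{\left(r \right)} = 0 \left(r - 4\right) = 0 \left(-4 + r\right) = 0$)
$h = 148$ ($h = 2 - \left(-146 - 0\right) = 2 - \left(-146 + 0\right) = 2 - -146 = 2 + 146 = 148$)
$S = 144$ ($S = 12^{2} = 144$)
$h S = 148 \cdot 144 = 21312$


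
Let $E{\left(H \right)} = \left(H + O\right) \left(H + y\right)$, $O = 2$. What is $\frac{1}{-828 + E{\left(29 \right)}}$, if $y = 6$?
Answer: $\frac{1}{257} \approx 0.0038911$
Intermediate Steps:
$E{\left(H \right)} = \left(2 + H\right) \left(6 + H\right)$ ($E{\left(H \right)} = \left(H + 2\right) \left(H + 6\right) = \left(2 + H\right) \left(6 + H\right)$)
$\frac{1}{-828 + E{\left(29 \right)}} = \frac{1}{-828 + \left(12 + 29^{2} + 8 \cdot 29\right)} = \frac{1}{-828 + \left(12 + 841 + 232\right)} = \frac{1}{-828 + 1085} = \frac{1}{257}$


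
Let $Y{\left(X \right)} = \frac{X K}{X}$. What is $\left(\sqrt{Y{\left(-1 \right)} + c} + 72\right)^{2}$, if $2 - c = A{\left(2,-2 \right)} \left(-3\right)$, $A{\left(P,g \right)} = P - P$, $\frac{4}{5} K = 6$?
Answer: $\frac{\left(144 + \sqrt{38}\right)^{2}}{4} \approx 5637.3$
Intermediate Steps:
$K = \frac{15}{2}$ ($K = \frac{5}{4} \cdot 6 = \frac{15}{2} \approx 7.5$)
$A{\left(P,g \right)} = 0$
$c = 2$ ($c = 2 - 0 \left(-3\right) = 2 - 0 = 2 + 0 = 2$)
$Y{\left(X \right)} = \frac{15}{2}$ ($Y{\left(X \right)} = \frac{X \frac{15}{2}}{X} = \frac{\frac{15}{2} X}{X} = \frac{15}{2}$)
$\left(\sqrt{Y{\left(-1 \right)} + c} + 72\right)^{2} = \left(\sqrt{\frac{15}{2} + 2} + 72\right)^{2} = \left(\sqrt{\frac{19}{2}} + 72\right)^{2} = \left(\frac{\sqrt{38}}{2} + 72\right)^{2} = \left(72 + \frac{\sqrt{38}}{2}\right)^{2}$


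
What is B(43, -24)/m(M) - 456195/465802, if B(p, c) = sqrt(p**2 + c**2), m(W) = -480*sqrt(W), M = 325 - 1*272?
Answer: -456195/465802 - sqrt(5141)/5088 ≈ -0.99347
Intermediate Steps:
M = 53 (M = 325 - 272 = 53)
B(p, c) = sqrt(c**2 + p**2)
B(43, -24)/m(M) - 456195/465802 = sqrt((-24)**2 + 43**2)/((-480*sqrt(53))) - 456195/465802 = sqrt(576 + 1849)*(-sqrt(53)/25440) - 456195*1/465802 = sqrt(2425)*(-sqrt(53)/25440) - 456195/465802 = (5*sqrt(97))*(-sqrt(53)/25440) - 456195/465802 = -sqrt(5141)/5088 - 456195/465802 = -456195/465802 - sqrt(5141)/5088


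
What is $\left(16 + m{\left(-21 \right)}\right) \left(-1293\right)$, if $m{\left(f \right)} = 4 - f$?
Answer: $-53013$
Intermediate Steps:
$\left(16 + m{\left(-21 \right)}\right) \left(-1293\right) = \left(16 + \left(4 - -21\right)\right) \left(-1293\right) = \left(16 + \left(4 + 21\right)\right) \left(-1293\right) = \left(16 + 25\right) \left(-1293\right) = 41 \left(-1293\right) = -53013$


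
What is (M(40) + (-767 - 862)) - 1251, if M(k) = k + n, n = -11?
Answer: -2851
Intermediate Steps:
M(k) = -11 + k (M(k) = k - 11 = -11 + k)
(M(40) + (-767 - 862)) - 1251 = ((-11 + 40) + (-767 - 862)) - 1251 = (29 - 1629) - 1251 = -1600 - 1251 = -2851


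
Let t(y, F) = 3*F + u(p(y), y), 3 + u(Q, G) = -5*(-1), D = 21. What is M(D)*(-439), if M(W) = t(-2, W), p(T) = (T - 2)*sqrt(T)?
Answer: -28535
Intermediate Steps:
p(T) = sqrt(T)*(-2 + T) (p(T) = (-2 + T)*sqrt(T) = sqrt(T)*(-2 + T))
u(Q, G) = 2 (u(Q, G) = -3 - 5*(-1) = -3 + 5 = 2)
t(y, F) = 2 + 3*F (t(y, F) = 3*F + 2 = 2 + 3*F)
M(W) = 2 + 3*W
M(D)*(-439) = (2 + 3*21)*(-439) = (2 + 63)*(-439) = 65*(-439) = -28535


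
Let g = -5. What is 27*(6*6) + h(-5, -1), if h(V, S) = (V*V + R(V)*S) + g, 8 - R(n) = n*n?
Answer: 1009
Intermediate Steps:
R(n) = 8 - n² (R(n) = 8 - n*n = 8 - n²)
h(V, S) = -5 + V² + S*(8 - V²) (h(V, S) = (V*V + (8 - V²)*S) - 5 = (V² + S*(8 - V²)) - 5 = -5 + V² + S*(8 - V²))
27*(6*6) + h(-5, -1) = 27*(6*6) + (-5 + (-5)² - 1*(-1)*(-8 + (-5)²)) = 27*36 + (-5 + 25 - 1*(-1)*(-8 + 25)) = 972 + (-5 + 25 - 1*(-1)*17) = 972 + (-5 + 25 + 17) = 972 + 37 = 1009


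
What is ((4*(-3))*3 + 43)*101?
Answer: 707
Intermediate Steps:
((4*(-3))*3 + 43)*101 = (-12*3 + 43)*101 = (-36 + 43)*101 = 7*101 = 707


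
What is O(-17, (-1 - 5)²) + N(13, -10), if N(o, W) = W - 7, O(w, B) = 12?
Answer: -5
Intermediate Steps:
N(o, W) = -7 + W
O(-17, (-1 - 5)²) + N(13, -10) = 12 + (-7 - 10) = 12 - 17 = -5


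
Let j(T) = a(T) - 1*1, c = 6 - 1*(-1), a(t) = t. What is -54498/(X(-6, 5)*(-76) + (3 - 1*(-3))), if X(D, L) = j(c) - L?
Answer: 27249/35 ≈ 778.54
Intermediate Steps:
c = 7 (c = 6 + 1 = 7)
j(T) = -1 + T (j(T) = T - 1*1 = T - 1 = -1 + T)
X(D, L) = 6 - L (X(D, L) = (-1 + 7) - L = 6 - L)
-54498/(X(-6, 5)*(-76) + (3 - 1*(-3))) = -54498/((6 - 1*5)*(-76) + (3 - 1*(-3))) = -54498/((6 - 5)*(-76) + (3 + 3)) = -54498/(1*(-76) + 6) = -54498/(-76 + 6) = -54498/(-70) = -54498*(-1/70) = 27249/35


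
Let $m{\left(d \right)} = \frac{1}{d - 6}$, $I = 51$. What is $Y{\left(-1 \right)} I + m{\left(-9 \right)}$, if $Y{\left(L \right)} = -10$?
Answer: $- \frac{7651}{15} \approx -510.07$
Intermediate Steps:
$m{\left(d \right)} = \frac{1}{-6 + d}$
$Y{\left(-1 \right)} I + m{\left(-9 \right)} = \left(-10\right) 51 + \frac{1}{-6 - 9} = -510 + \frac{1}{-15} = -510 - \frac{1}{15} = - \frac{7651}{15}$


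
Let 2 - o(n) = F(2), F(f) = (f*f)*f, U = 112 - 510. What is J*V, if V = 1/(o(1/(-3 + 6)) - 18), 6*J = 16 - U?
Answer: -23/8 ≈ -2.8750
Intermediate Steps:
U = -398
J = 69 (J = (16 - 1*(-398))/6 = (16 + 398)/6 = (1/6)*414 = 69)
F(f) = f**3 (F(f) = f**2*f = f**3)
o(n) = -6 (o(n) = 2 - 1*2**3 = 2 - 1*8 = 2 - 8 = -6)
V = -1/24 (V = 1/(-6 - 18) = 1/(-24) = -1/24 ≈ -0.041667)
J*V = 69*(-1/24) = -23/8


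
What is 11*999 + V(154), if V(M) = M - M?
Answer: 10989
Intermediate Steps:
V(M) = 0
11*999 + V(154) = 11*999 + 0 = 10989 + 0 = 10989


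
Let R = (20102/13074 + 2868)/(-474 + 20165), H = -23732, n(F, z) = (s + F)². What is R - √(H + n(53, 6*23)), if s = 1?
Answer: 18758167/128720067 - 4*I*√1301 ≈ 0.14573 - 144.28*I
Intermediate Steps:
n(F, z) = (1 + F)²
R = 18758167/128720067 (R = (20102*(1/13074) + 2868)/19691 = (10051/6537 + 2868)*(1/19691) = (18758167/6537)*(1/19691) = 18758167/128720067 ≈ 0.14573)
R - √(H + n(53, 6*23)) = 18758167/128720067 - √(-23732 + (1 + 53)²) = 18758167/128720067 - √(-23732 + 54²) = 18758167/128720067 - √(-23732 + 2916) = 18758167/128720067 - √(-20816) = 18758167/128720067 - 4*I*√1301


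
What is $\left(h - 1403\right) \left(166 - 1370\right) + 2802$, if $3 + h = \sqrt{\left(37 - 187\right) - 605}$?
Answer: $1695626 - 1204 i \sqrt{755} \approx 1.6956 \cdot 10^{6} - 33083.0 i$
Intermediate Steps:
$h = -3 + i \sqrt{755}$ ($h = -3 + \sqrt{\left(37 - 187\right) - 605} = -3 + \sqrt{-150 - 605} = -3 + \sqrt{-755} = -3 + i \sqrt{755} \approx -3.0 + 27.477 i$)
$\left(h - 1403\right) \left(166 - 1370\right) + 2802 = \left(\left(-3 + i \sqrt{755}\right) - 1403\right) \left(166 - 1370\right) + 2802 = \left(-1406 + i \sqrt{755}\right) \left(-1204\right) + 2802 = \left(1692824 - 1204 i \sqrt{755}\right) + 2802 = 1695626 - 1204 i \sqrt{755}$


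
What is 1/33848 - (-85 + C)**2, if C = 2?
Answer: -233178871/33848 ≈ -6889.0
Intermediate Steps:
1/33848 - (-85 + C)**2 = 1/33848 - (-85 + 2)**2 = 1/33848 - 1*(-83)**2 = 1/33848 - 1*6889 = 1/33848 - 6889 = -233178871/33848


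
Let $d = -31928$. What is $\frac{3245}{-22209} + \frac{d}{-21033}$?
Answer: $\frac{19419299}{14155209} \approx 1.3719$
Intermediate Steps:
$\frac{3245}{-22209} + \frac{d}{-21033} = \frac{3245}{-22209} - \frac{31928}{-21033} = 3245 \left(- \frac{1}{22209}\right) - - \frac{31928}{21033} = - \frac{295}{2019} + \frac{31928}{21033} = \frac{19419299}{14155209}$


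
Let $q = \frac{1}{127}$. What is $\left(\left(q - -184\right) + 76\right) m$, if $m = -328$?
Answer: $- \frac{10830888}{127} \approx -85283.0$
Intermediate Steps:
$q = \frac{1}{127} \approx 0.007874$
$\left(\left(q - -184\right) + 76\right) m = \left(\left(\frac{1}{127} - -184\right) + 76\right) \left(-328\right) = \left(\left(\frac{1}{127} + 184\right) + 76\right) \left(-328\right) = \left(\frac{23369}{127} + 76\right) \left(-328\right) = \frac{33021}{127} \left(-328\right) = - \frac{10830888}{127}$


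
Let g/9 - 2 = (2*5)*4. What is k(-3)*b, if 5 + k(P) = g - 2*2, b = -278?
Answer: -102582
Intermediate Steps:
g = 378 (g = 18 + 9*((2*5)*4) = 18 + 9*(10*4) = 18 + 9*40 = 18 + 360 = 378)
k(P) = 369 (k(P) = -5 + (378 - 2*2) = -5 + (378 - 4) = -5 + 374 = 369)
k(-3)*b = 369*(-278) = -102582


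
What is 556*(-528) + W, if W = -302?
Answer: -293870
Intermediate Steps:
556*(-528) + W = 556*(-528) - 302 = -293568 - 302 = -293870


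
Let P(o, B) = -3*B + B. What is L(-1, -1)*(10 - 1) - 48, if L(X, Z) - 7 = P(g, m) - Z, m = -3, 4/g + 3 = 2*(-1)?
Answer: 78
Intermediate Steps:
g = -4/5 (g = 4/(-3 + 2*(-1)) = 4/(-3 - 2) = 4/(-5) = 4*(-1/5) = -4/5 ≈ -0.80000)
P(o, B) = -2*B
L(X, Z) = 13 - Z (L(X, Z) = 7 + (-2*(-3) - Z) = 7 + (6 - Z) = 13 - Z)
L(-1, -1)*(10 - 1) - 48 = (13 - 1*(-1))*(10 - 1) - 48 = (13 + 1)*9 - 48 = 14*9 - 48 = 126 - 48 = 78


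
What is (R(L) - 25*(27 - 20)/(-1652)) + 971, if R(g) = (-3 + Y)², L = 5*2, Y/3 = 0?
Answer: 231305/236 ≈ 980.11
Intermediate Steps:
Y = 0 (Y = 3*0 = 0)
L = 10
R(g) = 9 (R(g) = (-3 + 0)² = (-3)² = 9)
(R(L) - 25*(27 - 20)/(-1652)) + 971 = (9 - 25*(27 - 20)/(-1652)) + 971 = (9 - 25*7*(-1/1652)) + 971 = (9 - 175*(-1/1652)) + 971 = (9 + 25/236) + 971 = 2149/236 + 971 = 231305/236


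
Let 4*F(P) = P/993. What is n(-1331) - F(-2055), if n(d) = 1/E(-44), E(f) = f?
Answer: 1801/3641 ≈ 0.49464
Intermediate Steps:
F(P) = P/3972 (F(P) = (P/993)/4 = P/3972)
n(d) = -1/44 (n(d) = 1/(-44) = -1/44)
n(-1331) - F(-2055) = -1/44 - (-2055)/3972 = -1/44 - 1*(-685/1324) = -1/44 + 685/1324 = 1801/3641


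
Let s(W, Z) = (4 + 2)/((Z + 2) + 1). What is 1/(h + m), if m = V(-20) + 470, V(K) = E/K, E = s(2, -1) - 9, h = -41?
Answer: 10/4293 ≈ 0.0023294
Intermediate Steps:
s(W, Z) = 6/(3 + Z) (s(W, Z) = 6/((2 + Z) + 1) = 6/(3 + Z))
E = -6 (E = 6/(3 - 1) - 9 = 6/2 - 9 = 6*(½) - 9 = 3 - 9 = -6)
V(K) = -6/K
m = 4703/10 (m = -6/(-20) + 470 = -6*(-1/20) + 470 = 3/10 + 470 = 4703/10 ≈ 470.30)
1/(h + m) = 1/(-41 + 4703/10) = 1/(4293/10) = 10/4293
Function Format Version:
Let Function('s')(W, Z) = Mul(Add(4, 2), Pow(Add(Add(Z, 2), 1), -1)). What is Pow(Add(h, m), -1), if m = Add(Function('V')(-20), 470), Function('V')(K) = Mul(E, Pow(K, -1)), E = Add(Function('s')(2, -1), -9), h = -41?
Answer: Rational(10, 4293) ≈ 0.0023294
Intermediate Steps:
Function('s')(W, Z) = Mul(6, Pow(Add(3, Z), -1)) (Function('s')(W, Z) = Mul(6, Pow(Add(Add(2, Z), 1), -1)) = Mul(6, Pow(Add(3, Z), -1)))
E = -6 (E = Add(Mul(6, Pow(Add(3, -1), -1)), -9) = Add(Mul(6, Pow(2, -1)), -9) = Add(Mul(6, Rational(1, 2)), -9) = Add(3, -9) = -6)
Function('V')(K) = Mul(-6, Pow(K, -1))
m = Rational(4703, 10) (m = Add(Mul(-6, Pow(-20, -1)), 470) = Add(Mul(-6, Rational(-1, 20)), 470) = Add(Rational(3, 10), 470) = Rational(4703, 10) ≈ 470.30)
Pow(Add(h, m), -1) = Pow(Add(-41, Rational(4703, 10)), -1) = Pow(Rational(4293, 10), -1) = Rational(10, 4293)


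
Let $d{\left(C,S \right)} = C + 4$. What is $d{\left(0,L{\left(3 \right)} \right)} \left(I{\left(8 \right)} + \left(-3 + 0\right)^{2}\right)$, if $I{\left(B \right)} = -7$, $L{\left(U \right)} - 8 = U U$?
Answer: $8$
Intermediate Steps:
$L{\left(U \right)} = 8 + U^{2}$ ($L{\left(U \right)} = 8 + U U = 8 + U^{2}$)
$d{\left(C,S \right)} = 4 + C$
$d{\left(0,L{\left(3 \right)} \right)} \left(I{\left(8 \right)} + \left(-3 + 0\right)^{2}\right) = \left(4 + 0\right) \left(-7 + \left(-3 + 0\right)^{2}\right) = 4 \left(-7 + \left(-3\right)^{2}\right) = 4 \left(-7 + 9\right) = 4 \cdot 2 = 8$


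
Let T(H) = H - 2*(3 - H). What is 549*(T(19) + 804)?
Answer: 469395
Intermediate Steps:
T(H) = -6 + 3*H (T(H) = H + (-6 + 2*H) = -6 + 3*H)
549*(T(19) + 804) = 549*((-6 + 3*19) + 804) = 549*((-6 + 57) + 804) = 549*(51 + 804) = 549*855 = 469395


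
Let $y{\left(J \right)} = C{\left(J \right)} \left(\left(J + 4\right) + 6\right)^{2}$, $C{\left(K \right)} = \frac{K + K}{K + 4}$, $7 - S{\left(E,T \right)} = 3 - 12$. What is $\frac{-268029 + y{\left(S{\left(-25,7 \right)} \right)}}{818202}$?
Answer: $- \frac{1334737}{4091010} \approx -0.32626$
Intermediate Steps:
$S{\left(E,T \right)} = 16$ ($S{\left(E,T \right)} = 7 - \left(3 - 12\right) = 7 - -9 = 7 + 9 = 16$)
$C{\left(K \right)} = \frac{2 K}{4 + K}$
$y{\left(J \right)} = \frac{2 J \left(10 + J\right)^{2}}{4 + J}$ ($y{\left(J \right)} = \frac{2 J}{4 + J} \left(\left(J + 4\right) + 6\right)^{2} = \frac{2 J}{4 + J} \left(\left(4 + J\right) + 6\right)^{2} = \frac{2 J}{4 + J} \left(10 + J\right)^{2} = \frac{2 J \left(10 + J\right)^{2}}{4 + J}$)
$\frac{-268029 + y{\left(S{\left(-25,7 \right)} \right)}}{818202} = \frac{-268029 + 2 \cdot 16 \frac{1}{4 + 16} \left(10 + 16\right)^{2}}{818202} = \left(-268029 + 2 \cdot 16 \cdot \frac{1}{20} \cdot 26^{2}\right) \frac{1}{818202} = \left(-268029 + 2 \cdot 16 \cdot \frac{1}{20} \cdot 676\right) \frac{1}{818202} = \left(-268029 + \frac{5408}{5}\right) \frac{1}{818202} = \left(- \frac{1334737}{5}\right) \frac{1}{818202} = - \frac{1334737}{4091010}$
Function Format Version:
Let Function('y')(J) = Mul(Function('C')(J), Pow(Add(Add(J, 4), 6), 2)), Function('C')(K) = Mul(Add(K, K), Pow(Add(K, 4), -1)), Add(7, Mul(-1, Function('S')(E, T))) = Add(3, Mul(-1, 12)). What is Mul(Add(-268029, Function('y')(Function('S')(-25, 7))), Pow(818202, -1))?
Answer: Rational(-1334737, 4091010) ≈ -0.32626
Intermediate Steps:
Function('S')(E, T) = 16 (Function('S')(E, T) = Add(7, Mul(-1, Add(3, Mul(-1, 12)))) = Add(7, Mul(-1, Add(3, -12))) = Add(7, Mul(-1, -9)) = Add(7, 9) = 16)
Function('C')(K) = Mul(2, K, Pow(Add(4, K), -1)) (Function('C')(K) = Mul(Mul(2, K), Pow(Add(4, K), -1)) = Mul(2, K, Pow(Add(4, K), -1)))
Function('y')(J) = Mul(2, J, Pow(Add(4, J), -1), Pow(Add(10, J), 2)) (Function('y')(J) = Mul(Mul(2, J, Pow(Add(4, J), -1)), Pow(Add(Add(J, 4), 6), 2)) = Mul(Mul(2, J, Pow(Add(4, J), -1)), Pow(Add(Add(4, J), 6), 2)) = Mul(Mul(2, J, Pow(Add(4, J), -1)), Pow(Add(10, J), 2)) = Mul(2, J, Pow(Add(4, J), -1), Pow(Add(10, J), 2)))
Mul(Add(-268029, Function('y')(Function('S')(-25, 7))), Pow(818202, -1)) = Mul(Add(-268029, Mul(2, 16, Pow(Add(4, 16), -1), Pow(Add(10, 16), 2))), Pow(818202, -1)) = Mul(Add(-268029, Mul(2, 16, Pow(20, -1), Pow(26, 2))), Rational(1, 818202)) = Mul(Add(-268029, Mul(2, 16, Rational(1, 20), 676)), Rational(1, 818202)) = Mul(Add(-268029, Rational(5408, 5)), Rational(1, 818202)) = Mul(Rational(-1334737, 5), Rational(1, 818202)) = Rational(-1334737, 4091010)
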